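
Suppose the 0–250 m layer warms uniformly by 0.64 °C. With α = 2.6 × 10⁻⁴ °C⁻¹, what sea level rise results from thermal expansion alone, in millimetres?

42 mm

Δh = αΔT·H = 2.6×10⁻⁴ × 0.64 × 250 = 0.04160 m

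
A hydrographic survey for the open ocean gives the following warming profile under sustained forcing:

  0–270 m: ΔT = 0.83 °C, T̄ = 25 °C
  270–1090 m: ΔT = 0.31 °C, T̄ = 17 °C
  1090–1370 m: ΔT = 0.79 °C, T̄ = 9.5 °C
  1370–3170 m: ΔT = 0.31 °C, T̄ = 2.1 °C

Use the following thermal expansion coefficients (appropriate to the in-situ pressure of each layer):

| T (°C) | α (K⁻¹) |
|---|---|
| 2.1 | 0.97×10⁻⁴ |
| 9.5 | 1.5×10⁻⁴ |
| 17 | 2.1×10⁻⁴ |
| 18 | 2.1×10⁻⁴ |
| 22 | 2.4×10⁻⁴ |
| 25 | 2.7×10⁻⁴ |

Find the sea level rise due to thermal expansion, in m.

Layer 1 at 25 °C → α = 2.7×10⁻⁴ K⁻¹
Layer 2 at 17 °C → α = 2.1×10⁻⁴ K⁻¹
Layer 3 at 9.5 °C → α = 1.5×10⁻⁴ K⁻¹
Layer 4 at 2.1 °C → α = 0.97×10⁻⁴ K⁻¹
0–270 m: 2.7×10⁻⁴ × 0.83 × 270 = 0.060507 m
0.31 × 2.1×10⁻⁴ × 820 = 0.053382 m
1090–1370 m: 1.5×10⁻⁴ × 0.79 × 280 = 0.03318 m
Layer 4: 1800 × 0.31 × 0.97×10⁻⁴ = 0.054126 m
Δh = 0.060507 + 0.053382 + 0.03318 + 0.054126 = 0.201195 m

0.201 m of thermosteric rise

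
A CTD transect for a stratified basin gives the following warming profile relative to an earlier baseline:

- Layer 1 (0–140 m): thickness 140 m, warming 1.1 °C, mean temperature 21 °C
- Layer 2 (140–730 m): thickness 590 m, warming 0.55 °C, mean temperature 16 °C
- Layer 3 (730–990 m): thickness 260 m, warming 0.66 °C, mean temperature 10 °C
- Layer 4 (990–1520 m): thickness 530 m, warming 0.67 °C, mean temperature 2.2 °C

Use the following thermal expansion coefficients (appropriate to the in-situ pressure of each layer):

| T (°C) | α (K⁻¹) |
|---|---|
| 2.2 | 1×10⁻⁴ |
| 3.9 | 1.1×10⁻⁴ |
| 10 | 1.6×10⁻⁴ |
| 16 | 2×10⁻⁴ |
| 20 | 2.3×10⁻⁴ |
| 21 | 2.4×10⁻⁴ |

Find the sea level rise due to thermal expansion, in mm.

165 mm

Layer 1 at 21 °C → α = 2.4×10⁻⁴ K⁻¹
Layer 2 at 16 °C → α = 2×10⁻⁴ K⁻¹
Layer 3 at 10 °C → α = 1.6×10⁻⁴ K⁻¹
Layer 4 at 2.2 °C → α = 1×10⁻⁴ K⁻¹
1.1 × 140 × 2.4×10⁻⁴ = 0.03696 m
590 × 2×10⁻⁴ × 0.55 = 0.06490 m
1.6×10⁻⁴ × 260 × 0.66 = 0.027456 m
0.67 × 1×10⁻⁴ × 530 = 0.03551 m
Δh = 0.03696 + 0.06490 + 0.027456 + 0.03551 = 0.164826 m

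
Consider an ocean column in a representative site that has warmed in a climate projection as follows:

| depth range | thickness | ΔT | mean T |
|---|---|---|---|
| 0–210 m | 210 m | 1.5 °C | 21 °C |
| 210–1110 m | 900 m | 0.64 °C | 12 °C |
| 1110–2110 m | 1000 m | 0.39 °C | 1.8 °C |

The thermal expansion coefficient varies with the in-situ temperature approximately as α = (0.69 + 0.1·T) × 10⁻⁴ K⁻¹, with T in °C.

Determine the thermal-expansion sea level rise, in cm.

about 23.1 cm

Layer 1: α = (0.69 + 0.1×21)×10⁻⁴ = 2.79×10⁻⁴ K⁻¹
Layer 2: α = (0.69 + 0.1×12)×10⁻⁴ = 1.89×10⁻⁴ K⁻¹
Layer 3: α = (0.69 + 0.1×1.8)×10⁻⁴ = 0.87×10⁻⁴ K⁻¹
Layer 1: 2.79×10⁻⁴ × 210 × 1.5 = 0.087885 m
210–1110 m: 900 × 1.89×10⁻⁴ × 0.64 = 0.108864 m
1110–2110 m: 0.39 × 0.87×10⁻⁴ × 1000 = 0.03393 m
Δh = 0.087885 + 0.108864 + 0.03393 = 0.230679 m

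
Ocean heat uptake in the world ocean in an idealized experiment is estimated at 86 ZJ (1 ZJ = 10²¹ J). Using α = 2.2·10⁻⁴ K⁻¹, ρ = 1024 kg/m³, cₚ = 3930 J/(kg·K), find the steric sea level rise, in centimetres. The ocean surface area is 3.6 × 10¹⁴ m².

about 1.31 cm

Per unit area: Q = 86×10²¹ / (3.6×10¹⁴) ≈ 2.389×10⁸ J/m²
Δh = αQ/(ρcₚ) = 2.2×10⁻⁴ × 2.389×10⁸ / (1024 × 3930) ≈ 0.01306 m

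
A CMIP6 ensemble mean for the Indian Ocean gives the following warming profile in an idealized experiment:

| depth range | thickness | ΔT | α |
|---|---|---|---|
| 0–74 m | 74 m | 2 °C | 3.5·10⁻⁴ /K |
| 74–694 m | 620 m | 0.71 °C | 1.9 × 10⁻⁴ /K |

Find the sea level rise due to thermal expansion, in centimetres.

13.5 cm of thermosteric rise

0–74 m: 3.5×10⁻⁴ × 74 × 2 = 0.05180 m
74–694 m: 620 × 0.71 × 1.9×10⁻⁴ = 0.083638 m
Δh = 0.05180 + 0.083638 = 0.135438 m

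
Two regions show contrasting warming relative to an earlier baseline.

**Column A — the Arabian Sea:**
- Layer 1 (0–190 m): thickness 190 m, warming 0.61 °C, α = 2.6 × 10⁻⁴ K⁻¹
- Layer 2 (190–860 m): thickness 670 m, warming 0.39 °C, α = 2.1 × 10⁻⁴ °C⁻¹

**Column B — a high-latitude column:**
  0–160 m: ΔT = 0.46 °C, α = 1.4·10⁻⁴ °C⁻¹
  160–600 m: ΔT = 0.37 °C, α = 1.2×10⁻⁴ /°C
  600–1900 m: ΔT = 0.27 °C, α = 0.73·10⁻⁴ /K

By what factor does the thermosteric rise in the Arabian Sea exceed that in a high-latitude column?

A 2.6×10⁻⁴ × 0.61 × 190 = 0.030134 m
A 0.39 × 670 × 2.1×10⁻⁴ = 0.054873 m
A total: 0.085007 m
B Layer 1: 1.4×10⁻⁴ × 0.46 × 160 = 0.010304 m
B 0.37 × 440 × 1.2×10⁻⁴ = 0.019536 m
B 0.27 × 0.73×10⁻⁴ × 1300 = 0.025623 m
B total: 0.055463 m
Ratio: 0.085007 / 0.055463 ≈ 1.533

a factor of 1.5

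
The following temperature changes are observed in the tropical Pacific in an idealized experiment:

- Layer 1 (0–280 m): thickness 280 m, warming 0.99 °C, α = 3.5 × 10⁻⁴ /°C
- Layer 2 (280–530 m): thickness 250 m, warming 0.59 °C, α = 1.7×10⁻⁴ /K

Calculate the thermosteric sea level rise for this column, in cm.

Δh = 12.2 cm

3.5×10⁻⁴ × 0.99 × 280 = 0.09702 m
Layer 2: 0.59 × 250 × 1.7×10⁻⁴ = 0.025075 m
Δh = 0.09702 + 0.025075 = 0.122095 m ≈ 12.2 cm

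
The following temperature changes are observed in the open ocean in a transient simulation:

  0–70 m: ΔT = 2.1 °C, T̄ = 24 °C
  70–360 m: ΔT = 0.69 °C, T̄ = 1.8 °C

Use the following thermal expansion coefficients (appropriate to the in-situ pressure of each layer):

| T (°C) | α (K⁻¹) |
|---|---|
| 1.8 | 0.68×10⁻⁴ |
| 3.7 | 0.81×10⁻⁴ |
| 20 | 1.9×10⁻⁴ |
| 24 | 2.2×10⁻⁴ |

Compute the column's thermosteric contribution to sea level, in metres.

about 0.0459 m

Layer 1 at 24 °C → α = 2.2×10⁻⁴ K⁻¹
Layer 2 at 1.8 °C → α = 0.68×10⁻⁴ K⁻¹
2.2×10⁻⁴ × 2.1 × 70 = 0.03234 m
Layer 2: 0.69 × 0.68×10⁻⁴ × 290 = 0.0136068 m
Δh = 0.03234 + 0.0136068 = 0.0459468 m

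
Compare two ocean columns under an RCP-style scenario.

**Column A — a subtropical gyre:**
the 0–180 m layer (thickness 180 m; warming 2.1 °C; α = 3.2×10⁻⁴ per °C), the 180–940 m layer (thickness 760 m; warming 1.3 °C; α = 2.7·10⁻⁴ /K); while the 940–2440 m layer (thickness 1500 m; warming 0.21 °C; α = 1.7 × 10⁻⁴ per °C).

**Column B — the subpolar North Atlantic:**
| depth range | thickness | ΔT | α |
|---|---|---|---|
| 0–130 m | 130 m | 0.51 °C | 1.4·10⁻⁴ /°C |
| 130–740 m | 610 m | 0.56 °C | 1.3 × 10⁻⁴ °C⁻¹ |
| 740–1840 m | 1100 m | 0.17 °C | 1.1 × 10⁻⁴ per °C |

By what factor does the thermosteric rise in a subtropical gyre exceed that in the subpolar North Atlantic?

A 0–180 m: 2.1 × 180 × 3.2×10⁻⁴ = 0.12096 m
A 180–940 m: 760 × 1.3 × 2.7×10⁻⁴ = 0.26676 m
A 940–2440 m: 1.7×10⁻⁴ × 1500 × 0.21 = 0.05355 m
A total: 0.44127 m
B Layer 1: 130 × 1.4×10⁻⁴ × 0.51 = 0.009282 m
B Layer 2: 610 × 1.3×10⁻⁴ × 0.56 = 0.044408 m
B Layer 3: 1.1×10⁻⁴ × 0.17 × 1100 = 0.02057 m
B total: 0.07426 m
Ratio: 0.44127 / 0.07426 ≈ 5.942

a factor of 5.94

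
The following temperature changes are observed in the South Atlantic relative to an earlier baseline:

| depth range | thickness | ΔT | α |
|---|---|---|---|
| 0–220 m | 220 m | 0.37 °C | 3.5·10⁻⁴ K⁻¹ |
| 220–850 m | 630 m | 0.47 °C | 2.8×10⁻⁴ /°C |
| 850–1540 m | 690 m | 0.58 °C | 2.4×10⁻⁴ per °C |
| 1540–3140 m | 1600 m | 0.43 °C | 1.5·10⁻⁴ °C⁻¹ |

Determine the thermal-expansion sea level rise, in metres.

Layer 1: 220 × 0.37 × 3.5×10⁻⁴ = 0.02849 m
2.8×10⁻⁴ × 0.47 × 630 = 0.082908 m
0.58 × 690 × 2.4×10⁻⁴ = 0.096048 m
0.43 × 1.5×10⁻⁴ × 1600 = 0.10320 m
Δh = 0.02849 + 0.082908 + 0.096048 + 0.10320 = 0.310646 m

Δh ≈ 0.31 m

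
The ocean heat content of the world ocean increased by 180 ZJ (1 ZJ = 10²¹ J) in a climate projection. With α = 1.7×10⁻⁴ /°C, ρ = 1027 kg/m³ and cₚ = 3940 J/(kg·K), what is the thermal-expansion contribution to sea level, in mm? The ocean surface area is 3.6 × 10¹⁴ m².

Δh ≈ 21 mm

Per unit area: Q = 180×10²¹ / (3.6×10¹⁴) = 5×10⁸ J/m²
Δh = αQ/(ρcₚ) = 1.7×10⁻⁴ × 5×10⁸ / (1027 × 3940) ≈ 0.021006 m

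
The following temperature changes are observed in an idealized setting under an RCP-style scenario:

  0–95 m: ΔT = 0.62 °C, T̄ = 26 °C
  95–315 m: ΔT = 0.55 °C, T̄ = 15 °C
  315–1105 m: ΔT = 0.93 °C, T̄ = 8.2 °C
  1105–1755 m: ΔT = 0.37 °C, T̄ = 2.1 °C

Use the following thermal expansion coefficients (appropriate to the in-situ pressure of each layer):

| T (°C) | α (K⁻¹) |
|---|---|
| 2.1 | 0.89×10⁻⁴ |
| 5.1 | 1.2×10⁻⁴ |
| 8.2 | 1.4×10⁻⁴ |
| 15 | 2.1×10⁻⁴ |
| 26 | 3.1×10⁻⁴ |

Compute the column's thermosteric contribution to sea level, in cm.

Layer 1 at 26 °C → α = 3.1×10⁻⁴ K⁻¹
Layer 2 at 15 °C → α = 2.1×10⁻⁴ K⁻¹
Layer 3 at 8.2 °C → α = 1.4×10⁻⁴ K⁻¹
Layer 4 at 2.1 °C → α = 0.89×10⁻⁴ K⁻¹
0–95 m: 95 × 0.62 × 3.1×10⁻⁴ = 0.018259 m
Layer 2: 0.55 × 220 × 2.1×10⁻⁴ = 0.02541 m
790 × 0.93 × 1.4×10⁻⁴ = 0.102858 m
1105–1755 m: 650 × 0.37 × 0.89×10⁻⁴ = 0.0214045 m
Δh = 0.018259 + 0.02541 + 0.102858 + 0.0214045 = 0.1679315 m ≈ 16.8 cm

Δh = 16.8 cm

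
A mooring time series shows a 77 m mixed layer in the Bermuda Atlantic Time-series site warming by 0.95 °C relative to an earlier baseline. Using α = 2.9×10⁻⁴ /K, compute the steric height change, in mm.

21.2 mm

Δh = αΔT·H = 2.9×10⁻⁴ × 0.95 × 77 = 0.0212135 m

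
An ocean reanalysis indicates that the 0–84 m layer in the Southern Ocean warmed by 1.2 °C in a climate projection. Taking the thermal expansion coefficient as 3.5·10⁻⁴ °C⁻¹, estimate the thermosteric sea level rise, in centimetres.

Δh = αΔT·H = 3.5×10⁻⁴ × 1.2 × 84 = 0.03528 m

3.53 cm of thermosteric rise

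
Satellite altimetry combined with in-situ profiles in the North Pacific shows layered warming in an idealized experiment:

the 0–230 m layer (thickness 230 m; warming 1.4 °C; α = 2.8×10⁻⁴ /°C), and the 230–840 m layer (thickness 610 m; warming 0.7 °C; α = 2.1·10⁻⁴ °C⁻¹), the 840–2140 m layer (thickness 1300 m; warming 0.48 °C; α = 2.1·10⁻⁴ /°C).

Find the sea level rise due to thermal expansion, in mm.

230 × 1.4 × 2.8×10⁻⁴ = 0.09016 m
Layer 2: 2.1×10⁻⁴ × 610 × 0.7 = 0.08967 m
Layer 3: 1300 × 2.1×10⁻⁴ × 0.48 = 0.13104 m
Δh = 0.09016 + 0.08967 + 0.13104 = 0.31087 m ≈ 311 mm

Δh ≈ 311 mm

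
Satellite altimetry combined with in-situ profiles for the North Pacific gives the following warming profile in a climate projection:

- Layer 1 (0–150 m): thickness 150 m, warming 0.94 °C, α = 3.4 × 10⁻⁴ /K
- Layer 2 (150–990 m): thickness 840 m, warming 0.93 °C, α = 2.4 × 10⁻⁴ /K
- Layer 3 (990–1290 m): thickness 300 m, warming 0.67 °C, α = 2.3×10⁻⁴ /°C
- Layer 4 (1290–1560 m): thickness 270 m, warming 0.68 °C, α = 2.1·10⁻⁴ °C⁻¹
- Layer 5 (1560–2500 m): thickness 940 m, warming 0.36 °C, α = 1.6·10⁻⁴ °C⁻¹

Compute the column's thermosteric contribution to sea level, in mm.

Layer 1: 150 × 3.4×10⁻⁴ × 0.94 = 0.04794 m
2.4×10⁻⁴ × 840 × 0.93 = 0.187488 m
Layer 3: 2.3×10⁻⁴ × 0.67 × 300 = 0.04623 m
1290–1560 m: 2.1×10⁻⁴ × 0.68 × 270 = 0.038556 m
1560–2500 m: 1.6×10⁻⁴ × 940 × 0.36 = 0.054144 m
Δh = 0.04794 + 0.187488 + 0.04623 + 0.038556 + 0.054144 = 0.374358 m ≈ 370 mm

370 mm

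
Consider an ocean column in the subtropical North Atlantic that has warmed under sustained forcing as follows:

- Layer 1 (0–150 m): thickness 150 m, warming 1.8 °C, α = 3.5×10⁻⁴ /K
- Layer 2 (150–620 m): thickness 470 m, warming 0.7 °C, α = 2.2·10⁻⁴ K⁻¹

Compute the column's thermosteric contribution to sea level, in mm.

Δh = 170 mm

Layer 1: 150 × 3.5×10⁻⁴ × 1.8 = 0.09450 m
Layer 2: 470 × 0.7 × 2.2×10⁻⁴ = 0.07238 m
Δh = 0.09450 + 0.07238 = 0.16688 m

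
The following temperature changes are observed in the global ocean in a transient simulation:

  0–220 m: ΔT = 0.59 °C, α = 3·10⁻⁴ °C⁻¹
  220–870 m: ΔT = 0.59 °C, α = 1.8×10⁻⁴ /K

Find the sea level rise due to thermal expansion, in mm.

3×10⁻⁴ × 0.59 × 220 = 0.03894 m
0.59 × 650 × 1.8×10⁻⁴ = 0.06903 m
Δh = 0.03894 + 0.06903 = 0.10797 m ≈ 110 mm

about 110 mm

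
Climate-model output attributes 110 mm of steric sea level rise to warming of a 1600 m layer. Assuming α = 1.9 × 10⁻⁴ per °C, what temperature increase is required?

0.36 K

ΔT = Δh/(αH) = 0.11 / (1.9×10⁻⁴ × 1600) ≈ 0.3618 K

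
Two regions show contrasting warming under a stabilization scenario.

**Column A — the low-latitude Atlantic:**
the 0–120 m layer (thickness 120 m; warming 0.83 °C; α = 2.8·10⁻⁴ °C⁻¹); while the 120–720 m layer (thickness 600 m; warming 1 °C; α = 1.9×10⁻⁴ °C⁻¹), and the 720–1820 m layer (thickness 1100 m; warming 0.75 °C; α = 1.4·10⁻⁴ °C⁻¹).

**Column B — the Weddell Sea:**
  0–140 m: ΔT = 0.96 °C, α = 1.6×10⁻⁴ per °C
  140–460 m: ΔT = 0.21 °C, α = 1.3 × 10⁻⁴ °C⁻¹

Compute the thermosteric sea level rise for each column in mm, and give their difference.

A Layer 1: 0.83 × 120 × 2.8×10⁻⁴ = 0.027888 m
A Layer 2: 1.9×10⁻⁴ × 1 × 600 = 0.11400 m
A 0.75 × 1.4×10⁻⁴ × 1100 = 0.11550 m
A total: 0.257388 m
B 140 × 0.96 × 1.6×10⁻⁴ = 0.021504 m
B 320 × 0.21 × 1.3×10⁻⁴ = 0.008736 m
B total: 0.03024 m
Difference: 0.257388 − 0.03024 = 0.227148 m

A: 260 mm; B: 30 mm; difference 230 mm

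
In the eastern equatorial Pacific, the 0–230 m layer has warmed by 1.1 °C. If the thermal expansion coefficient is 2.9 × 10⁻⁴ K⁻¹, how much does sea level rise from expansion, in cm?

about 7.34 cm

Δh = αΔT·H = 2.9×10⁻⁴ × 1.1 × 230 = 0.07337 m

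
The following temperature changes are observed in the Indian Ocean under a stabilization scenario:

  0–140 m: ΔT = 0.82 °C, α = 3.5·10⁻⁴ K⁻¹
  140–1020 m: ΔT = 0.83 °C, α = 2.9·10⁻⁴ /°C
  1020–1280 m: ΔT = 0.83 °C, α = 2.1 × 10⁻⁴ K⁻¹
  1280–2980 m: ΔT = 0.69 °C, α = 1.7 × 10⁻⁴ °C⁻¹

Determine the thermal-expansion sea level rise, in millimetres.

Layer 1: 3.5×10⁻⁴ × 140 × 0.82 = 0.04018 m
Layer 2: 880 × 0.83 × 2.9×10⁻⁴ = 0.211816 m
1020–1280 m: 0.83 × 2.1×10⁻⁴ × 260 = 0.045318 m
1700 × 0.69 × 1.7×10⁻⁴ = 0.19941 m
Δh = 0.04018 + 0.211816 + 0.045318 + 0.19941 = 0.496724 m

about 500 mm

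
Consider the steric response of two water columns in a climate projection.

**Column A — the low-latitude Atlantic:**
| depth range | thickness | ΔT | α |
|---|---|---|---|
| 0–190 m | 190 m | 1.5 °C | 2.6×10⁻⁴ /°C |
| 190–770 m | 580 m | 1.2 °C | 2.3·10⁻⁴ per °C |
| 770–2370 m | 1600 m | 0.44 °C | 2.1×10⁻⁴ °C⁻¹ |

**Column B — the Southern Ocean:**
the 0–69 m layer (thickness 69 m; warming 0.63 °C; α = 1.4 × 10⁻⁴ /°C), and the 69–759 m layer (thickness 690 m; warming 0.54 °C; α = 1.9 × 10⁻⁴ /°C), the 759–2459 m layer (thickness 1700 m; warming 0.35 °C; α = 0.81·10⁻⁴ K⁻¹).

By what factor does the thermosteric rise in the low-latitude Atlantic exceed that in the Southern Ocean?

a factor of 3.1

A 2.6×10⁻⁴ × 1.5 × 190 = 0.07410 m
A Layer 2: 2.3×10⁻⁴ × 580 × 1.2 = 0.16008 m
A Layer 3: 1600 × 0.44 × 2.1×10⁻⁴ = 0.14784 m
A total: 0.38202 m
B 69 × 1.4×10⁻⁴ × 0.63 = 0.0060858 m
B 690 × 1.9×10⁻⁴ × 0.54 = 0.070794 m
B 759–2459 m: 1700 × 0.81×10⁻⁴ × 0.35 = 0.048195 m
B total: 0.1250748 m
Ratio: 0.38202 / 0.1250748 ≈ 3.054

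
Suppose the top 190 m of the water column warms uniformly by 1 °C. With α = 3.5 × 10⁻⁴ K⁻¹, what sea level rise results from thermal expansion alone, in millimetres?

66.5 mm of thermosteric rise

Δh = αΔT·H = 3.5×10⁻⁴ × 1 × 190 = 0.06650 m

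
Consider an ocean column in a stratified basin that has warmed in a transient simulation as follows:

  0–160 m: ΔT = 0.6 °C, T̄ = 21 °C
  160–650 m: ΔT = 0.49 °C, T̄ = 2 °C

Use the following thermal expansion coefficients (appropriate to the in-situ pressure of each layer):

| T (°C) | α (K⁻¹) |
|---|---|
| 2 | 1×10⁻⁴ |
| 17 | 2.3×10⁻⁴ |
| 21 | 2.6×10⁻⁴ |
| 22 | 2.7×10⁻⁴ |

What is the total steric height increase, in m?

0.049 m

Layer 1 at 21 °C → α = 2.6×10⁻⁴ K⁻¹
Layer 2 at 2 °C → α = 1×10⁻⁴ K⁻¹
2.6×10⁻⁴ × 0.6 × 160 = 0.02496 m
Layer 2: 490 × 1×10⁻⁴ × 0.49 = 0.02401 m
Δh = 0.02496 + 0.02401 = 0.04897 m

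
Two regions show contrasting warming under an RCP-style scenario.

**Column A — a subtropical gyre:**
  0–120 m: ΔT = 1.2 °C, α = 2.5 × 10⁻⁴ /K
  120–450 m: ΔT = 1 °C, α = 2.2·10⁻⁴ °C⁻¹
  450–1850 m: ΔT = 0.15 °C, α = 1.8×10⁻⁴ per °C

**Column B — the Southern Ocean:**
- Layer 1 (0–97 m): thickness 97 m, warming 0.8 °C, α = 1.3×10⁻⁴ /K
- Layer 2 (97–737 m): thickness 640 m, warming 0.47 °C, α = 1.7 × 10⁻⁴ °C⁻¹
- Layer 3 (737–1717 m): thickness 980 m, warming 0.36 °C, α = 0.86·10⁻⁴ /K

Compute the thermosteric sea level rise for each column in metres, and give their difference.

A Layer 1: 1.2 × 2.5×10⁻⁴ × 120 = 0.03600 m
A 120–450 m: 330 × 2.2×10⁻⁴ × 1 = 0.07260 m
A 450–1850 m: 1400 × 0.15 × 1.8×10⁻⁴ = 0.03780 m
A total: 0.14640 m
B 0.8 × 97 × 1.3×10⁻⁴ = 0.010088 m
B 0.47 × 640 × 1.7×10⁻⁴ = 0.051136 m
B Layer 3: 0.86×10⁻⁴ × 980 × 0.36 = 0.0303408 m
B total: 0.0915648 m
Difference: 0.14640 − 0.0915648 = 0.0548352 m

A: 0.15 m; B: 0.092 m; difference 0.055 m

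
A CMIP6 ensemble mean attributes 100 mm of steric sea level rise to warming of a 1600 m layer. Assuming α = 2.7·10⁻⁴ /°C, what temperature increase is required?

ΔT ≈ 0.23 K

ΔT = Δh/(αH) = 0.1 / (2.7×10⁻⁴ × 1600) ≈ 0.2315 K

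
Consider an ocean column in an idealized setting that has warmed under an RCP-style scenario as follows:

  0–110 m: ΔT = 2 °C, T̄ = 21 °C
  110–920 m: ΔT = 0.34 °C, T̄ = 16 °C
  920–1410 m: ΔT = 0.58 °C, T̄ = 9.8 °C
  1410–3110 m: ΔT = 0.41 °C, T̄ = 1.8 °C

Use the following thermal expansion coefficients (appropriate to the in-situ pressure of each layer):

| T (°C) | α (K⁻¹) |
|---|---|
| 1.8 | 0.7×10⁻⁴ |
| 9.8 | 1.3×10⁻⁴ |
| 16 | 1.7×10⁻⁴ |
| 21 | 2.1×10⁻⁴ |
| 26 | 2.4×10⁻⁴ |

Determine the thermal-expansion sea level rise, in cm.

Layer 1 at 21 °C → α = 2.1×10⁻⁴ K⁻¹
Layer 2 at 16 °C → α = 1.7×10⁻⁴ K⁻¹
Layer 3 at 9.8 °C → α = 1.3×10⁻⁴ K⁻¹
Layer 4 at 1.8 °C → α = 0.7×10⁻⁴ K⁻¹
110 × 2.1×10⁻⁴ × 2 = 0.04620 m
0.34 × 1.7×10⁻⁴ × 810 = 0.046818 m
1.3×10⁻⁴ × 490 × 0.58 = 0.036946 m
0.41 × 0.7×10⁻⁴ × 1700 = 0.04879 m
Δh = 0.04620 + 0.046818 + 0.036946 + 0.04879 = 0.178754 m ≈ 17.9 cm

Δh = 17.9 cm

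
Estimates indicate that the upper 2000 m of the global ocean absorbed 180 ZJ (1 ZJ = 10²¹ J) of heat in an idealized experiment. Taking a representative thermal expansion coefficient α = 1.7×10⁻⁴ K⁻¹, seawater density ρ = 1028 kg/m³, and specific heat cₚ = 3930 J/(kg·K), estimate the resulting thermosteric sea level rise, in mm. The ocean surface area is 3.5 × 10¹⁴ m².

about 21.6 mm

Per unit area: Q = 180×10²¹ / (3.5×10¹⁴) ≈ 5.143×10⁸ J/m²
Δh = αQ/(ρcₚ) = 1.7×10⁻⁴ × 5.143×10⁸ / (1028 × 3930) ≈ 0.021641 m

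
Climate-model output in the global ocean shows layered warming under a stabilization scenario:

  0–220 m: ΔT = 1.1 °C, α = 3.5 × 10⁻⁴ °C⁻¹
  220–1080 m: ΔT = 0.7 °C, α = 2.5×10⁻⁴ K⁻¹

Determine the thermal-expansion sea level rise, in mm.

235 mm of thermosteric rise

Layer 1: 3.5×10⁻⁴ × 1.1 × 220 = 0.08470 m
Layer 2: 0.7 × 860 × 2.5×10⁻⁴ = 0.15050 m
Δh = 0.08470 + 0.15050 = 0.23520 m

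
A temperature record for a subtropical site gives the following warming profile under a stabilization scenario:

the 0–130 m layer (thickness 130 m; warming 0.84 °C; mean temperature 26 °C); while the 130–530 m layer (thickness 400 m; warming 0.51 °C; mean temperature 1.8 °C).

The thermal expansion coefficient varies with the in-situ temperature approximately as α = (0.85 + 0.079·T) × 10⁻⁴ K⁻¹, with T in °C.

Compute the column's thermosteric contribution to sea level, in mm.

Δh ≈ 52.0 mm

Layer 1: α = (0.85 + 0.079×26)×10⁻⁴ = 2.904×10⁻⁴ K⁻¹
Layer 2: α = (0.85 + 0.079×1.8)×10⁻⁴ = 0.9922×10⁻⁴ K⁻¹
Layer 1: 2.904×10⁻⁴ × 0.84 × 130 = 0.03171168 m
Layer 2: 0.51 × 0.9922×10⁻⁴ × 400 = 0.02024088 m
Δh = 0.03171168 + 0.02024088 = 0.05195256 m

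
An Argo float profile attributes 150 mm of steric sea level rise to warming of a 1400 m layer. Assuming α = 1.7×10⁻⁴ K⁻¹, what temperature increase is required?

ΔT = Δh/(αH) = 0.15 / (1.7×10⁻⁴ × 1400) ≈ 0.6303 °C

about 0.630 °C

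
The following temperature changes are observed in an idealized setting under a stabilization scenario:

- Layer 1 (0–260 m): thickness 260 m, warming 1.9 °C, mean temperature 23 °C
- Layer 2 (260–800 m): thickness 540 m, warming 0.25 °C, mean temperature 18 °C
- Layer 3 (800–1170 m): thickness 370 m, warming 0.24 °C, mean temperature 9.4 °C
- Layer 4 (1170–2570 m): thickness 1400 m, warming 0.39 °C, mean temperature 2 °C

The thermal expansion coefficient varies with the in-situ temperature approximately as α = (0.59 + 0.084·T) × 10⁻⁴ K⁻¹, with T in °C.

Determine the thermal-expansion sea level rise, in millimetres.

Layer 1: α = (0.59 + 0.084×23)×10⁻⁴ = 2.522×10⁻⁴ K⁻¹
Layer 2: α = (0.59 + 0.084×18)×10⁻⁴ = 2.102×10⁻⁴ K⁻¹
Layer 3: α = (0.59 + 0.084×9.4)×10⁻⁴ = 1.3796×10⁻⁴ K⁻¹
Layer 4: α = (0.59 + 0.084×2)×10⁻⁴ = 0.758×10⁻⁴ K⁻¹
0–260 m: 260 × 2.522×10⁻⁴ × 1.9 = 0.1245868 m
540 × 0.25 × 2.102×10⁻⁴ = 0.028377 m
370 × 1.3796×10⁻⁴ × 0.24 = 0.012250848 m
Layer 4: 1400 × 0.758×10⁻⁴ × 0.39 = 0.0413868 m
Δh = 0.1245868 + 0.028377 + 0.012250848 + 0.0413868 = 0.206601448 m

Δh = 210 mm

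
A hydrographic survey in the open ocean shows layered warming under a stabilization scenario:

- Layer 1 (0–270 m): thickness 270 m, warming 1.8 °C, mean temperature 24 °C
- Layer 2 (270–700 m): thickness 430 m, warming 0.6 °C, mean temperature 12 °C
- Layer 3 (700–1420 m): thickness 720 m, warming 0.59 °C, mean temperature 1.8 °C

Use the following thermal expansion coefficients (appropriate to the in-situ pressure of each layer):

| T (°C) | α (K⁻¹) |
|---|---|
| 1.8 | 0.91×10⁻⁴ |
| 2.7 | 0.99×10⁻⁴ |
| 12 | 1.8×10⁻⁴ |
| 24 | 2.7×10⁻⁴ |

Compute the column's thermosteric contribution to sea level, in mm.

Δh ≈ 220 mm

Layer 1 at 24 °C → α = 2.7×10⁻⁴ K⁻¹
Layer 2 at 12 °C → α = 1.8×10⁻⁴ K⁻¹
Layer 3 at 1.8 °C → α = 0.91×10⁻⁴ K⁻¹
0–270 m: 270 × 2.7×10⁻⁴ × 1.8 = 0.13122 m
1.8×10⁻⁴ × 0.6 × 430 = 0.04644 m
720 × 0.91×10⁻⁴ × 0.59 = 0.0386568 m
Δh = 0.13122 + 0.04644 + 0.0386568 = 0.2163168 m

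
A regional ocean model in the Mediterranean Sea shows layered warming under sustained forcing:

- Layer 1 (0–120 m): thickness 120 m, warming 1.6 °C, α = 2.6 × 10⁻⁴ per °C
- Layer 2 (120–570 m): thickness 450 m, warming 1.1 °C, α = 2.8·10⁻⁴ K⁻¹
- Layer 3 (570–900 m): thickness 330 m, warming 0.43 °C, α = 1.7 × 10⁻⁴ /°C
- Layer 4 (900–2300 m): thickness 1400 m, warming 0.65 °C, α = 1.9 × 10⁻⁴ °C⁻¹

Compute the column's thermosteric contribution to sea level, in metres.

Δh = 0.39 m

0–120 m: 2.6×10⁻⁴ × 1.6 × 120 = 0.04992 m
2.8×10⁻⁴ × 450 × 1.1 = 0.13860 m
1.7×10⁻⁴ × 330 × 0.43 = 0.024123 m
900–2300 m: 0.65 × 1.9×10⁻⁴ × 1400 = 0.17290 m
Δh = 0.04992 + 0.13860 + 0.024123 + 0.17290 = 0.385543 m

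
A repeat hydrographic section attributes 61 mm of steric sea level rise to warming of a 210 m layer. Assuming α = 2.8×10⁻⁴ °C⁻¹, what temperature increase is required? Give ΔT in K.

about 1.0 K

ΔT = Δh/(αH) = 0.061 / (2.8×10⁻⁴ × 210) ≈ 1.037 K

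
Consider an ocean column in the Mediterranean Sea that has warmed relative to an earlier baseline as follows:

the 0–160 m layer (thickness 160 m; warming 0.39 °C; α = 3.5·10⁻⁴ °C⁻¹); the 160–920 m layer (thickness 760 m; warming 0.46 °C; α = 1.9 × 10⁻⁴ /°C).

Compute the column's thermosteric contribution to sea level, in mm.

0.39 × 3.5×10⁻⁴ × 160 = 0.02184 m
160–920 m: 0.46 × 760 × 1.9×10⁻⁴ = 0.066424 m
Δh = 0.02184 + 0.066424 = 0.088264 m ≈ 88 mm

about 88 mm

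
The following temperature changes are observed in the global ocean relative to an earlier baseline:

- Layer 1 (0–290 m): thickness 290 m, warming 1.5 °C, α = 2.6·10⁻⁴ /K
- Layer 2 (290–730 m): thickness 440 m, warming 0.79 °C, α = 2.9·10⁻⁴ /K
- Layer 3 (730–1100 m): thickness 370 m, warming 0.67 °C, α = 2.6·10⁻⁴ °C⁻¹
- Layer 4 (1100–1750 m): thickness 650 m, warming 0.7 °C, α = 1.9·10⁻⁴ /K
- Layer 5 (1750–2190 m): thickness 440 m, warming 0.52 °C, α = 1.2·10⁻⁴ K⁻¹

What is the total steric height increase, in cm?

290 × 2.6×10⁻⁴ × 1.5 = 0.11310 m
0.79 × 440 × 2.9×10⁻⁴ = 0.100804 m
Layer 3: 2.6×10⁻⁴ × 0.67 × 370 = 0.064454 m
Layer 4: 1.9×10⁻⁴ × 650 × 0.7 = 0.08645 m
Layer 5: 0.52 × 1.2×10⁻⁴ × 440 = 0.027456 m
Δh = 0.11310 + 0.100804 + 0.064454 + 0.08645 + 0.027456 = 0.392264 m ≈ 39.2 cm

39.2 cm of thermosteric rise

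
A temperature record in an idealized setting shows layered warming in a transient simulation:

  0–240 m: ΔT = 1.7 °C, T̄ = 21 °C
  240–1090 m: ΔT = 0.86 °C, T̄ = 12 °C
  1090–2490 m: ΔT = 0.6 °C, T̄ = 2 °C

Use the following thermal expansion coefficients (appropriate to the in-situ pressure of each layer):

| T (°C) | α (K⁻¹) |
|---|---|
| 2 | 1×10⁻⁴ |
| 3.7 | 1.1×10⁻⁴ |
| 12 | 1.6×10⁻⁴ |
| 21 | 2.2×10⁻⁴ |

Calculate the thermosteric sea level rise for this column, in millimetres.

Δh = 291 mm

Layer 1 at 21 °C → α = 2.2×10⁻⁴ K⁻¹
Layer 2 at 12 °C → α = 1.6×10⁻⁴ K⁻¹
Layer 3 at 2 °C → α = 1×10⁻⁴ K⁻¹
0–240 m: 1.7 × 2.2×10⁻⁴ × 240 = 0.08976 m
Layer 2: 1.6×10⁻⁴ × 850 × 0.86 = 0.11696 m
1090–2490 m: 0.6 × 1×10⁻⁴ × 1400 = 0.08400 m
Δh = 0.08976 + 0.11696 + 0.08400 = 0.29072 m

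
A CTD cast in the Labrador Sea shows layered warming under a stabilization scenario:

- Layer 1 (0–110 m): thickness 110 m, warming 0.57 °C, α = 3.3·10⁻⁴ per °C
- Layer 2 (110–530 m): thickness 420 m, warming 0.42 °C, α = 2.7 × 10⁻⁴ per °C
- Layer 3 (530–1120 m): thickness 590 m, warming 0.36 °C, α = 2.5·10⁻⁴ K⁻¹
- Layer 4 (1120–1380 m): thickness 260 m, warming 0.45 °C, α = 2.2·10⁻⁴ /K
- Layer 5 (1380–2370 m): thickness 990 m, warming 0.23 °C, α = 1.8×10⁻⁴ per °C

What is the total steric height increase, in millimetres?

Layer 1: 110 × 3.3×10⁻⁴ × 0.57 = 0.020691 m
110–530 m: 0.42 × 420 × 2.7×10⁻⁴ = 0.047628 m
0.36 × 590 × 2.5×10⁻⁴ = 0.05310 m
1120–1380 m: 260 × 2.2×10⁻⁴ × 0.45 = 0.02574 m
1380–2370 m: 1.8×10⁻⁴ × 0.23 × 990 = 0.040986 m
Δh = 0.020691 + 0.047628 + 0.05310 + 0.02574 + 0.040986 = 0.188145 m

about 190 mm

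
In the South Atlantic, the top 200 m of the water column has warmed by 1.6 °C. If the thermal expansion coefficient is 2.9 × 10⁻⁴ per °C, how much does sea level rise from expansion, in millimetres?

Δh = αΔT·H = 2.9×10⁻⁴ × 1.6 × 200 = 0.09280 m

about 92.8 mm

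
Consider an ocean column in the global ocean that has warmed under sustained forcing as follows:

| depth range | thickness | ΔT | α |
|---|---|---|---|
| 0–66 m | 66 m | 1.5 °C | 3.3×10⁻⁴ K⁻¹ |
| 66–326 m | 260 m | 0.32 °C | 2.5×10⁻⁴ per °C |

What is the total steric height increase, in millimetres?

Δh = 53.5 mm

0–66 m: 1.5 × 3.3×10⁻⁴ × 66 = 0.03267 m
66–326 m: 2.5×10⁻⁴ × 0.32 × 260 = 0.02080 m
Δh = 0.03267 + 0.02080 = 0.05347 m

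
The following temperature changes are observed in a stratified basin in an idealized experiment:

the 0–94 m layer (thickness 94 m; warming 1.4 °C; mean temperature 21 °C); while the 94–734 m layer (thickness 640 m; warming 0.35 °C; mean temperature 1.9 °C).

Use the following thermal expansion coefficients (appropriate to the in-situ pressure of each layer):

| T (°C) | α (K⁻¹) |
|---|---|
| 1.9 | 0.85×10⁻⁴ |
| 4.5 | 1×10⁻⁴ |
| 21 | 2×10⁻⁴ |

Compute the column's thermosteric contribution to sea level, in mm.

Δh = 45.4 mm

Layer 1 at 21 °C → α = 2×10⁻⁴ K⁻¹
Layer 2 at 1.9 °C → α = 0.85×10⁻⁴ K⁻¹
Layer 1: 1.4 × 94 × 2×10⁻⁴ = 0.02632 m
94–734 m: 640 × 0.35 × 0.85×10⁻⁴ = 0.01904 m
Δh = 0.02632 + 0.01904 = 0.04536 m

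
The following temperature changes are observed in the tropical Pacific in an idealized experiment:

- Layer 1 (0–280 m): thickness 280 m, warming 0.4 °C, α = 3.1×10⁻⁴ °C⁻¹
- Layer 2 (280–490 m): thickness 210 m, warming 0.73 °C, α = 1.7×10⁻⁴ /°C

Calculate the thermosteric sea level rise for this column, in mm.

Layer 1: 0.4 × 3.1×10⁻⁴ × 280 = 0.03472 m
0.73 × 210 × 1.7×10⁻⁴ = 0.026061 m
Δh = 0.03472 + 0.026061 = 0.060781 m

about 60.8 mm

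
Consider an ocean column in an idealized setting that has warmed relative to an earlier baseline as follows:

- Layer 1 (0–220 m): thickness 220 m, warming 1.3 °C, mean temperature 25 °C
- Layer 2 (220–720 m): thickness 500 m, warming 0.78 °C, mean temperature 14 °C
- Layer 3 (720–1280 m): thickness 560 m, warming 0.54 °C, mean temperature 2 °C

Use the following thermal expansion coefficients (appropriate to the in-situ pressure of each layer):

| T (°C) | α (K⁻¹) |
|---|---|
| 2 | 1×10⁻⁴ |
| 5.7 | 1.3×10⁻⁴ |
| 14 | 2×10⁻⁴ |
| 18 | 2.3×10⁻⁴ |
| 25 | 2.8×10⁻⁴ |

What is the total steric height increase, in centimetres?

18.8 cm

Layer 1 at 25 °C → α = 2.8×10⁻⁴ K⁻¹
Layer 2 at 14 °C → α = 2×10⁻⁴ K⁻¹
Layer 3 at 2 °C → α = 1×10⁻⁴ K⁻¹
Layer 1: 1.3 × 220 × 2.8×10⁻⁴ = 0.08008 m
220–720 m: 2×10⁻⁴ × 0.78 × 500 = 0.07800 m
Layer 3: 1×10⁻⁴ × 560 × 0.54 = 0.03024 m
Δh = 0.08008 + 0.07800 + 0.03024 = 0.18832 m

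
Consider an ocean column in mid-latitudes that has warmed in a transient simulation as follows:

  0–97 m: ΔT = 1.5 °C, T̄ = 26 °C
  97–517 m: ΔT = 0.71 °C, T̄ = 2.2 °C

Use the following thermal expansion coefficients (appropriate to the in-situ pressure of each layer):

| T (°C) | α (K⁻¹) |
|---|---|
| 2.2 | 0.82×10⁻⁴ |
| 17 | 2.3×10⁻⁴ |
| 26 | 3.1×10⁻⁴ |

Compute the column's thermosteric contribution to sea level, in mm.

about 69.6 mm

Layer 1 at 26 °C → α = 3.1×10⁻⁴ K⁻¹
Layer 2 at 2.2 °C → α = 0.82×10⁻⁴ K⁻¹
0–97 m: 1.5 × 3.1×10⁻⁴ × 97 = 0.045105 m
Layer 2: 0.71 × 420 × 0.82×10⁻⁴ = 0.0244524 m
Δh = 0.045105 + 0.0244524 = 0.0695574 m ≈ 69.6 mm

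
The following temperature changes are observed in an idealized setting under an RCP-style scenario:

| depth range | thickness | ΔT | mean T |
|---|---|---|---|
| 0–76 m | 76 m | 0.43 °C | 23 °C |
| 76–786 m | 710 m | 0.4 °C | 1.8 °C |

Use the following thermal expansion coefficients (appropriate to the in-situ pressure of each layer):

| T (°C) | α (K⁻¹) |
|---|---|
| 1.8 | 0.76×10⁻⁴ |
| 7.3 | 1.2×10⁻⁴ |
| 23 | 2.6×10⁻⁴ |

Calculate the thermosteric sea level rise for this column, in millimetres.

Layer 1 at 23 °C → α = 2.6×10⁻⁴ K⁻¹
Layer 2 at 1.8 °C → α = 0.76×10⁻⁴ K⁻¹
76 × 2.6×10⁻⁴ × 0.43 = 0.0084968 m
710 × 0.76×10⁻⁴ × 0.4 = 0.021584 m
Δh = 0.0084968 + 0.021584 = 0.0300808 m ≈ 30.1 mm

30.1 mm of thermosteric rise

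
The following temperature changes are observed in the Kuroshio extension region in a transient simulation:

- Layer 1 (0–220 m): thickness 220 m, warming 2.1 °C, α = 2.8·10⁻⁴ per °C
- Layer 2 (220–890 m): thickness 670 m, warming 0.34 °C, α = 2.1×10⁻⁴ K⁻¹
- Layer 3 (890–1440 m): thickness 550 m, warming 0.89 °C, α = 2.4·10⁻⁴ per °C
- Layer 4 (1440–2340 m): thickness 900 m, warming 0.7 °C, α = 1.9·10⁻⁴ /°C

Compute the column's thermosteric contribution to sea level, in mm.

Δh ≈ 414 mm

0–220 m: 2.1 × 2.8×10⁻⁴ × 220 = 0.12936 m
Layer 2: 0.34 × 2.1×10⁻⁴ × 670 = 0.047838 m
Layer 3: 0.89 × 550 × 2.4×10⁻⁴ = 0.11748 m
1440–2340 m: 900 × 0.7 × 1.9×10⁻⁴ = 0.11970 m
Δh = 0.12936 + 0.047838 + 0.11748 + 0.11970 = 0.414378 m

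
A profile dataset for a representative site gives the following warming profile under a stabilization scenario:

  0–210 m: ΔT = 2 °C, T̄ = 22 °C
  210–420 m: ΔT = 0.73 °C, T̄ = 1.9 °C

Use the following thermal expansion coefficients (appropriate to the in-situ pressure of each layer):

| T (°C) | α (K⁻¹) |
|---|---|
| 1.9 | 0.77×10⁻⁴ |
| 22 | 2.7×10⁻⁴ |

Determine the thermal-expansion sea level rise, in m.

Layer 1 at 22 °C → α = 2.7×10⁻⁴ K⁻¹
Layer 2 at 1.9 °C → α = 0.77×10⁻⁴ K⁻¹
0–210 m: 2.7×10⁻⁴ × 210 × 2 = 0.11340 m
Layer 2: 0.77×10⁻⁴ × 210 × 0.73 = 0.0118041 m
Δh = 0.11340 + 0.0118041 = 0.1252041 m ≈ 0.125 m

Δh ≈ 0.125 m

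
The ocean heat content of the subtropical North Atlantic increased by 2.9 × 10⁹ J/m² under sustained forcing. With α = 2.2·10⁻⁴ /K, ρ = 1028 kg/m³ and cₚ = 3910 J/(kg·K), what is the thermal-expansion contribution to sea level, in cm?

15.9 cm of thermosteric rise

Δh = αQ/(ρcₚ) = 2.2×10⁻⁴ × 2.9×10⁹ / (1028 × 3910) ≈ 0.15873 m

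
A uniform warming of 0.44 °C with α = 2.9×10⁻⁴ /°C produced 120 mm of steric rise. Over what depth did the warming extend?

H = Δh/(αΔT) = 0.12 / (2.9×10⁻⁴ × 0.44) ≈ 940.4 m

about 940 m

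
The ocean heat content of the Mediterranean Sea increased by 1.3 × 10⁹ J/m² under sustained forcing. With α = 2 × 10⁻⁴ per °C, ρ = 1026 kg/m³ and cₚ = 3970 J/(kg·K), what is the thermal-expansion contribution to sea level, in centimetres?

Δh = αQ/(ρcₚ) = 2×10⁻⁴ × 1.3×10⁹ / (1026 × 3970) ≈ 0.063832 m

6.38 cm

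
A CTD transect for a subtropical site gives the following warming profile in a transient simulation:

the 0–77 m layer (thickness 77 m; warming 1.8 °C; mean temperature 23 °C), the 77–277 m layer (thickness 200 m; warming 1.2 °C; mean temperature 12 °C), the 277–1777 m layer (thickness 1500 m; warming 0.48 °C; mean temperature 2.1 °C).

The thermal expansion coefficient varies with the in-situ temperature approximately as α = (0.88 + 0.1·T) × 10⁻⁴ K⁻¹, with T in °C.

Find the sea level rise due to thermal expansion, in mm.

Layer 1: α = (0.88 + 0.1×23)×10⁻⁴ = 3.18×10⁻⁴ K⁻¹
Layer 2: α = (0.88 + 0.1×12)×10⁻⁴ = 2.08×10⁻⁴ K⁻¹
Layer 3: α = (0.88 + 0.1×2.1)×10⁻⁴ = 1.09×10⁻⁴ K⁻¹
0–77 m: 1.8 × 77 × 3.18×10⁻⁴ = 0.0440748 m
Layer 2: 2.08×10⁻⁴ × 200 × 1.2 = 0.04992 m
277–1777 m: 1500 × 1.09×10⁻⁴ × 0.48 = 0.07848 m
Δh = 0.0440748 + 0.04992 + 0.07848 = 0.1724748 m

Δh = 172 mm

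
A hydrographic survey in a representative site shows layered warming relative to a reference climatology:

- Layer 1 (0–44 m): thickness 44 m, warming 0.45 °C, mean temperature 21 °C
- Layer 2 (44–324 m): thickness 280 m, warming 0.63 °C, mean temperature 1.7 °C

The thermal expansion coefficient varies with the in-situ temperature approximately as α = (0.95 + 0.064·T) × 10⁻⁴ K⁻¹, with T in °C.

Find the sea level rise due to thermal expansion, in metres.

about 0.0232 m

Layer 1: α = (0.95 + 0.064×21)×10⁻⁴ = 2.294×10⁻⁴ K⁻¹
Layer 2: α = (0.95 + 0.064×1.7)×10⁻⁴ = 1.0588×10⁻⁴ K⁻¹
0–44 m: 0.45 × 2.294×10⁻⁴ × 44 = 0.00454212 m
44–324 m: 0.63 × 1.0588×10⁻⁴ × 280 = 0.018677232 m
Δh = 0.00454212 + 0.018677232 = 0.023219352 m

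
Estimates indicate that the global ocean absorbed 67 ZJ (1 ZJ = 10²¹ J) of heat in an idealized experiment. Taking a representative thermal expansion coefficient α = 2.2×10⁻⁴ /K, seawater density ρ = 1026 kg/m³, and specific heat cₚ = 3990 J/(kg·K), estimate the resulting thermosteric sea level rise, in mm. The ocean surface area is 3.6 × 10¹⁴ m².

Δh = 10 mm

Per unit area: Q = 67×10²¹ / (3.6×10¹⁴) ≈ 1.861×10⁸ J/m²
Δh = αQ/(ρcₚ) = 2.2×10⁻⁴ × 1.861×10⁸ / (1026 × 3990) ≈ 0.010001 m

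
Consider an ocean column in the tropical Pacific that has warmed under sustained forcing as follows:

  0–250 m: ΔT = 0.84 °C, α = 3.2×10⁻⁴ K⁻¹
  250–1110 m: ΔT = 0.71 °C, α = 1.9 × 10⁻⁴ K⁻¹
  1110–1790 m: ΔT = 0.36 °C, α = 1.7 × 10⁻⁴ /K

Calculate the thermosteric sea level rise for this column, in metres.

about 0.225 m

Layer 1: 0.84 × 250 × 3.2×10⁻⁴ = 0.06720 m
250–1110 m: 1.9×10⁻⁴ × 860 × 0.71 = 0.116014 m
0.36 × 1.7×10⁻⁴ × 680 = 0.041616 m
Δh = 0.06720 + 0.116014 + 0.041616 = 0.22483 m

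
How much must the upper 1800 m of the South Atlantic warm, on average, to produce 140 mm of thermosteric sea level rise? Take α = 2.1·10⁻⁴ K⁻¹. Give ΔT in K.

ΔT ≈ 0.37 K

ΔT = Δh/(αH) = 0.14 / (2.1×10⁻⁴ × 1800) ≈ 0.3704 K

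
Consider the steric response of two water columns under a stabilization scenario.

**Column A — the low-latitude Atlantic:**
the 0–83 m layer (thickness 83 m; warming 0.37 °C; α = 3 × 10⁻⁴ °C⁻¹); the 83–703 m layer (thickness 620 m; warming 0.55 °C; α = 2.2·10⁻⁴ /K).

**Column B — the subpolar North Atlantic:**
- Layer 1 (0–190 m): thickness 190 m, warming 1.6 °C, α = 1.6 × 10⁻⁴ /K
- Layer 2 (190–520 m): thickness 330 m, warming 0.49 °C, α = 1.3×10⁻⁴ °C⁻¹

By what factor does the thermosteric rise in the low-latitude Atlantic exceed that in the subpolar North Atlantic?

≈ 1.2×

A 0–83 m: 0.37 × 3×10⁻⁴ × 83 = 0.009213 m
A 83–703 m: 620 × 2.2×10⁻⁴ × 0.55 = 0.07502 m
A total: 0.084233 m
B Layer 1: 1.6 × 1.6×10⁻⁴ × 190 = 0.04864 m
B 190–520 m: 330 × 1.3×10⁻⁴ × 0.49 = 0.021021 m
B total: 0.069661 m
Ratio: 0.084233 / 0.069661 ≈ 1.209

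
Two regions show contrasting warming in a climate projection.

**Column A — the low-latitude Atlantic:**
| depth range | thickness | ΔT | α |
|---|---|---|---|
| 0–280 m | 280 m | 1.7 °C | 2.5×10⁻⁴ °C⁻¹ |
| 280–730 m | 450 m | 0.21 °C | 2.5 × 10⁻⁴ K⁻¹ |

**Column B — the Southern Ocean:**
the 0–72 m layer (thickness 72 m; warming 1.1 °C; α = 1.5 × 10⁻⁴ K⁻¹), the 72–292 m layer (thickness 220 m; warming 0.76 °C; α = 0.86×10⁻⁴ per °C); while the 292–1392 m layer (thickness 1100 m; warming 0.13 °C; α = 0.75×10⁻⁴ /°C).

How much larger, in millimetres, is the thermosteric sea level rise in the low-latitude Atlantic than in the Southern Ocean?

A 1.7 × 2.5×10⁻⁴ × 280 = 0.11900 m
A 450 × 2.5×10⁻⁴ × 0.21 = 0.023625 m
A total: 0.142625 m
B 0–72 m: 1.5×10⁻⁴ × 72 × 1.1 = 0.01188 m
B Layer 2: 0.76 × 220 × 0.86×10⁻⁴ = 0.0143792 m
B 292–1392 m: 0.13 × 1100 × 0.75×10⁻⁴ = 0.010725 m
B total: 0.0369842 m
Difference: 0.142625 − 0.0369842 = 0.1056408 m

Δh_A − Δh_B ≈ 106 mm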